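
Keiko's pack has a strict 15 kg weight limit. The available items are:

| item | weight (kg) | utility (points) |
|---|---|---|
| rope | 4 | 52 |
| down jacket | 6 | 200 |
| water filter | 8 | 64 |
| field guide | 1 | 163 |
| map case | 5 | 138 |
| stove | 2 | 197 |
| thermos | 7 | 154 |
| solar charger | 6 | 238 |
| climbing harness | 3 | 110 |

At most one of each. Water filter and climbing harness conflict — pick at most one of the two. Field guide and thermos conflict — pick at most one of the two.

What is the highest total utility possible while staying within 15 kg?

The ratio heuristic lands on field guide + stove + solar charger + climbing harness (708) but leaves 3 kg idle.
Dropping climbing harness frees 3 kg; slotting in down jacket (6 kg) lifts the total to 798 at 15 kg.
Nothing else feasible within 15 kg beats 798.

798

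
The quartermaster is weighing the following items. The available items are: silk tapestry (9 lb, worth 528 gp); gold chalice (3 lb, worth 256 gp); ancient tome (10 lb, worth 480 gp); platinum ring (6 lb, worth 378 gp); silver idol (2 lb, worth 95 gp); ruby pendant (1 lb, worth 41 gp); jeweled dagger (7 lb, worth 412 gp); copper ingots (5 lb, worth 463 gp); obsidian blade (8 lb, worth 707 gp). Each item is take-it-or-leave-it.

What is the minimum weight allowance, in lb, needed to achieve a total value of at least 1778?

22

Look for the lowest-weight combination reaching 1778.
Taking gold chalice + platinum ring + copper ingots + obsidian blade gives 1804 (≥ 1778) for 22 lb.
Below 22 lb the best achievable stays under 1778.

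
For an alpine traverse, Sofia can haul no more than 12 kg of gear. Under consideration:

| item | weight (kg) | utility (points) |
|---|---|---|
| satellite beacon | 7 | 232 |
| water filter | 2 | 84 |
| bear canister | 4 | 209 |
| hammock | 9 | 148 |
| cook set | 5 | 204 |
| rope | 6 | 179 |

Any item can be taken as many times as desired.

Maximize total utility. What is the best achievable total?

Density check — bear canister 52.25, water filter 42.00, cook set 40.80 are the best per kg.
The ratio ordering already packs tightly: 3×bear canister, 12 kg, 627.

627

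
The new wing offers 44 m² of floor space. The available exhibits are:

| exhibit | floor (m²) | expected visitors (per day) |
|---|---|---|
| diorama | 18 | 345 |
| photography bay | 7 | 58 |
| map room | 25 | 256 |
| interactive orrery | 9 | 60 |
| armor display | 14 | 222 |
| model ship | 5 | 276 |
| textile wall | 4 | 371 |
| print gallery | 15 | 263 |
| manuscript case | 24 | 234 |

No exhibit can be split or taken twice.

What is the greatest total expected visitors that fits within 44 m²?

The ratio ordering already packs tightly: diorama + model ship + textile wall + print gallery, 42 m², 1255.
Next best is diorama + armor display + model ship + textile wall at 1214 (41 m²) — short by 41.

1255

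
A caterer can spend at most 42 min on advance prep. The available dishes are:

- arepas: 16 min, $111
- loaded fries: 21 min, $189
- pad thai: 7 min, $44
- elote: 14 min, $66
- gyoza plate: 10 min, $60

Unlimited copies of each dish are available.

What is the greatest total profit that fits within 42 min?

By profit per min: loaded fries 9.00, arepas 6.94, pad thai 6.29 lead.
Best packing: 2×loaded fries — 42 min, 378 total.
That's the maximum — no swap from here does better than 378.

378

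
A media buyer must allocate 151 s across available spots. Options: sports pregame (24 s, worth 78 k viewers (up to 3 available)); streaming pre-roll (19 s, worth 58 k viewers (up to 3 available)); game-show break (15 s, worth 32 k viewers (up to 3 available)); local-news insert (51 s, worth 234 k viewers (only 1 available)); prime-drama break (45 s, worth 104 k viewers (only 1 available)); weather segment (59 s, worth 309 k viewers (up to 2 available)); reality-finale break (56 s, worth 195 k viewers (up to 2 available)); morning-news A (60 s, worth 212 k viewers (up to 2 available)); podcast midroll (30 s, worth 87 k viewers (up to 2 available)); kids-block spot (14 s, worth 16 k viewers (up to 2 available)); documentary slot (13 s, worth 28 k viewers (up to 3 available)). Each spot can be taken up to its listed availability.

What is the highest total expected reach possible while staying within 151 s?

705

Density check — weather segment 5.24, local-news insert 4.59, morning-news A 3.53, reality-finale break 3.48 are the best per s.
Filling by ratio: sports pregame + 2×weather segment for 696, with 9 s left unused.
The 24 s tied up in sports pregame is better spent on podcast midroll — total rises to 705 (148 s).
The spare 3 s is too small for any remaining spot, and no exchange beats 705.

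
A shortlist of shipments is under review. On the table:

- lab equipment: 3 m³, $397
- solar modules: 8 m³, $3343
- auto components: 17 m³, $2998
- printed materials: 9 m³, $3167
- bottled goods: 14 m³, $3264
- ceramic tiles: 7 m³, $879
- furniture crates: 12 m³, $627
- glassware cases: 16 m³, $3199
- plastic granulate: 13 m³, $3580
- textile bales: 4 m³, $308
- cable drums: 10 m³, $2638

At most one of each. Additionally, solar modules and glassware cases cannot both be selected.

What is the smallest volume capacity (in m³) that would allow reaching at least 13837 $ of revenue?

50

Look for the lowest-volume combination reaching 13837.
lab equipment + solar modules + printed materials + ceramic tiles + plastic granulate + cable drums reaches 14004 using 50 m³.
No combination under 50 m³ hits 13837.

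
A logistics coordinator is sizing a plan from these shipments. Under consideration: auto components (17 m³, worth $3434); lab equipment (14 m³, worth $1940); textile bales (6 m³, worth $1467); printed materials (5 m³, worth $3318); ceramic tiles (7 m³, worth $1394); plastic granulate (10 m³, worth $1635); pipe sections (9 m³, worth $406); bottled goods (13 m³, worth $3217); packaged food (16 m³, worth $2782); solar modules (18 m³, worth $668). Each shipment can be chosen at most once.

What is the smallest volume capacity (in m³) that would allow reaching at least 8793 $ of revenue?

31

Minimise m³ subject to total revenue ≥ 8793.
textile bales + printed materials + ceramic tiles + bottled goods reaches 9396 using 31 m³.
Any bundle with less than 31 m³ falls short of 8793.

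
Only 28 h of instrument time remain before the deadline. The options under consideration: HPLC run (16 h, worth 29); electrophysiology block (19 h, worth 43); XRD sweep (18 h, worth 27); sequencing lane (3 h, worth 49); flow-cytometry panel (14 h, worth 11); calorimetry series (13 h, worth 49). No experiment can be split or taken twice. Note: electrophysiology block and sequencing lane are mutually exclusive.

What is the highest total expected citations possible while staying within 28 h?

98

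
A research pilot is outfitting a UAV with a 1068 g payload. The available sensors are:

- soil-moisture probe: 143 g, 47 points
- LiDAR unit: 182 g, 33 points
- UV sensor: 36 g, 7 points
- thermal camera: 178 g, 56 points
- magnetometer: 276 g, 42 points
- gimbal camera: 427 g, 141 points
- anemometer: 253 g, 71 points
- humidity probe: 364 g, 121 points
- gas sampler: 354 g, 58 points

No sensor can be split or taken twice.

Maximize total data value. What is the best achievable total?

333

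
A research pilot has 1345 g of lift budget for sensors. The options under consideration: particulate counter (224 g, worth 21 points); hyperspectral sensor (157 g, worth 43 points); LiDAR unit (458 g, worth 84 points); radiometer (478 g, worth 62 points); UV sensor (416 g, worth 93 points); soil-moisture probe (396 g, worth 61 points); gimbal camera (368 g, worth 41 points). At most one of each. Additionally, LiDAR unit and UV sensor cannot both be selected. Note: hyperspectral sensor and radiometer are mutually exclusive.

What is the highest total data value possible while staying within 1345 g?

238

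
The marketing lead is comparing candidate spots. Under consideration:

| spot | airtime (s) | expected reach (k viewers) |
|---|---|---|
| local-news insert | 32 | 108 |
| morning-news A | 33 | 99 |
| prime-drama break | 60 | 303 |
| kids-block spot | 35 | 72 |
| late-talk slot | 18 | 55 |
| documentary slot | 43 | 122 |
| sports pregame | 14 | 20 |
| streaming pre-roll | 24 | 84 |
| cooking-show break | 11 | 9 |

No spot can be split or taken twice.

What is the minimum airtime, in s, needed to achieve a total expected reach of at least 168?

56

Look for the lowest-airtime combination reaching 168.
local-news insert + streaming pre-roll reaches 192 using 56 s.
Below 56 s the best achievable stays under 168.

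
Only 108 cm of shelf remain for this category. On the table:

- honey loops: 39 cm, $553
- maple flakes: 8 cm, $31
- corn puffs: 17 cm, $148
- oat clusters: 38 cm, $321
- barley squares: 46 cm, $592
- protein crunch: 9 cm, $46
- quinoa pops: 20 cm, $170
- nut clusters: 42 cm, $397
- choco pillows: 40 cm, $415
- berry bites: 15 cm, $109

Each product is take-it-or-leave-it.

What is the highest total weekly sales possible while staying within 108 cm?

1315

Filling by ratio: honey loops + corn puffs + barley squares for 1293, with 6 cm left unused.
The 17 cm tied up in corn puffs is better spent on quinoa pops — total rises to 1315 (105 cm).
The closest alternative, honey loops + corn puffs + barley squares, reaches only 1293.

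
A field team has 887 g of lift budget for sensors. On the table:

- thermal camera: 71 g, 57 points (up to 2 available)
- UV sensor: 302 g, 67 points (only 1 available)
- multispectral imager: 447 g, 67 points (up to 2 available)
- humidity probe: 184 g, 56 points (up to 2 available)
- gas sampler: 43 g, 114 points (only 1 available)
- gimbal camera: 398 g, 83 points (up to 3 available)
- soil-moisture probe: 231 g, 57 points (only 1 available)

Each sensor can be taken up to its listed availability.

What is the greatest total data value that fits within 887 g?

Filling by ratio: 2×thermal camera + 2×humidity probe + gas sampler + soil-moisture probe for 397, with 103 g left unused.
Dropping soil-moisture probe frees 231 g; slotting in UV sensor (302 g) lifts the total to 407 at 855 g.

407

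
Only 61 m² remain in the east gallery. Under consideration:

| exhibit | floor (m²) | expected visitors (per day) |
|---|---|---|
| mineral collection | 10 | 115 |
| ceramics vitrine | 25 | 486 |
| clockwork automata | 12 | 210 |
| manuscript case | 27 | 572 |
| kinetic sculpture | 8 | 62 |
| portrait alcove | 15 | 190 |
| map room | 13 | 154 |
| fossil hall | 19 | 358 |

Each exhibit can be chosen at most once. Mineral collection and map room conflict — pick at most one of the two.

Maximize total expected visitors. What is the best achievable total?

1140

A density-first pass picks ceramics vitrine + manuscript case + kinetic sculpture — 1120 at 60 m².
Replace ceramics vitrine and kinetic sculpture with clockwork automata + fossil hall: the trade gains 20 net, giving 1140 at 58 m².
That's the maximum — no feasible swap from here does better than 1140.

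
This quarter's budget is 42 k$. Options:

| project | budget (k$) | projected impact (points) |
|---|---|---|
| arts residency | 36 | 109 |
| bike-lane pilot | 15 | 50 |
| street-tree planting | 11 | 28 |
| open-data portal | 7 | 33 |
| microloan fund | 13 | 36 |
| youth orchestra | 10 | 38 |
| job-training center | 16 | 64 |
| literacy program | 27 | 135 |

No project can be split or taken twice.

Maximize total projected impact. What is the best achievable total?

The ratio heuristic lands on open-data portal + literacy program (168) but leaves 8 k$ idle.
The 7 k$ tied up in open-data portal is better spent on bike-lane pilot — total rises to 185 (42 k$).
Runner-up youth orchestra + literacy program tops out at 173.

185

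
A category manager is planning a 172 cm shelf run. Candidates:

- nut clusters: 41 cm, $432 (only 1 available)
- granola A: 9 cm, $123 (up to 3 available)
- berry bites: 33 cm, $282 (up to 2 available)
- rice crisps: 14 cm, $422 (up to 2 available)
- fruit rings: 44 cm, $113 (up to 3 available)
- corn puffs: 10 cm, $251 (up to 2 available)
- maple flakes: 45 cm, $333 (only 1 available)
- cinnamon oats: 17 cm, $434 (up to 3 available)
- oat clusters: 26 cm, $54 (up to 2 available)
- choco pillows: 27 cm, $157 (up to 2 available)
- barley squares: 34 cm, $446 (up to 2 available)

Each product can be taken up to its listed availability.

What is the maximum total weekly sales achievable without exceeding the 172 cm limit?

A density-first pass picks 3×granola A + 2×rice crisps + 2×corn puffs + 3×cinnamon oats + barley squares — 3463 at 160 cm.
Dropping 3×granola A frees 27 cm; slotting in barley squares (34 cm) lifts the total to 3540 at 167 cm.
No other feasible combination exceeds 3540.

3540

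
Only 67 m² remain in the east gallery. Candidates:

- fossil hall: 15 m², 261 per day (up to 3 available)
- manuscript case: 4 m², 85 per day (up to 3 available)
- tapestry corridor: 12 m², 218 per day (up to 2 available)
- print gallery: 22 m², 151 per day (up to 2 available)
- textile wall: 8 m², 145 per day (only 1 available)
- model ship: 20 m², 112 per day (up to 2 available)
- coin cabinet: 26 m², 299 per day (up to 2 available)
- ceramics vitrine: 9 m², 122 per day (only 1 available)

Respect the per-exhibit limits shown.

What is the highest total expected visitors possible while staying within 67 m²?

Taking the top-ratio exhibits first gives fossil hall + 3×manuscript case + 2×tapestry corridor + textile wall for 1097 (59 m²).
Replace textile wall with fossil hall: the trade gains 116 net, giving 1213 at 66 m².

1213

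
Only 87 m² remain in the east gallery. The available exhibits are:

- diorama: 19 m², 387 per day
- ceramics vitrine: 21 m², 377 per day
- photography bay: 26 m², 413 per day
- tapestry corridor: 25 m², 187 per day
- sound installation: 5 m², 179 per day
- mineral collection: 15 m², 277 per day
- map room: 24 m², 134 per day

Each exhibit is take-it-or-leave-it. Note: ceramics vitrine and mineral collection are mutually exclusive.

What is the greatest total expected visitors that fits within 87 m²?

1356

Best packing: diorama + ceramics vitrine + photography bay + sound installation — 71 m², 1356 total.
Every other selection either busts 87 m² or breaks a pairing rule or fails to beat 1356.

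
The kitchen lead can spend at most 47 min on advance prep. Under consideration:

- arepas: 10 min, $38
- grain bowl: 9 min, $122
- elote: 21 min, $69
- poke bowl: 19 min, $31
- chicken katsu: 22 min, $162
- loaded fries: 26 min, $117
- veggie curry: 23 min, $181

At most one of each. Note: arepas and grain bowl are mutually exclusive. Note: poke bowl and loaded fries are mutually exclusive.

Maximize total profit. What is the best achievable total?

By profit per min: grain bowl 13.56, veggie curry 7.87, chicken katsu 7.36, loaded fries 4.50 lead.
Chicken katsu + veggie curry uses 45 of the 47 min and totals 343.

343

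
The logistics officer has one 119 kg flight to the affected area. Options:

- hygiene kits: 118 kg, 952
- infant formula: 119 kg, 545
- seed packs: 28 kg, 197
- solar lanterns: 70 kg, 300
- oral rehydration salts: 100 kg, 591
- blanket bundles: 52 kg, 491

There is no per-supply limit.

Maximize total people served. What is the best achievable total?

982

Density check — blanket bundles 9.44, hygiene kits 8.07, seed packs 7.04, oral rehydration salts 5.91 are the best per kg.
The ratio ordering already packs tightly: 2×blanket bundles, 104 kg, 982.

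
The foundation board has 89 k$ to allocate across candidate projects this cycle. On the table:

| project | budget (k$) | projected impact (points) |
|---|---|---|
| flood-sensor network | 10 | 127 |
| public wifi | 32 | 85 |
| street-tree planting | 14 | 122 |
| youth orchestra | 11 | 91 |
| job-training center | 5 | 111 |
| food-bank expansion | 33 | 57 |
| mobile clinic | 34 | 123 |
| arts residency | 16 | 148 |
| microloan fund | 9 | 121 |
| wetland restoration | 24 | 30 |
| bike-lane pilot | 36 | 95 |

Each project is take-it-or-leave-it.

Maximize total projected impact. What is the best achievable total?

752

Density check — job-training center 22.20, microloan fund 13.44, flood-sensor network 12.70, arts residency 9.25 are the best per k$.
A density-first pass picks flood-sensor network + street-tree planting + youth orchestra + job-training center + arts residency + microloan fund + wetland restoration — 750 at 89 k$.
The 35 k$ tied up in youth orchestra and wetland restoration is better spent on mobile clinic — total rises to 752 (88 k$).
Next best is flood-sensor network + street-tree planting + youth orchestra + job-training center + arts residency + microloan fund + wetland restoration at 750 (89 k$) — short by 2.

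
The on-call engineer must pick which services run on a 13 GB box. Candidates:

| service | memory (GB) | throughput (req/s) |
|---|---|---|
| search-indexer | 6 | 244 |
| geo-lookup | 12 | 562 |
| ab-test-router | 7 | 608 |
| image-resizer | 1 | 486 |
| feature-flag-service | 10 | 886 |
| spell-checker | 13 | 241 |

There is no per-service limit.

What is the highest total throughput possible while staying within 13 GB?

Taking 13×image-resizer: 13 GB used, 6318 in throughput.
Every other selection either busts 13 GB or fails to beat 6318.

6318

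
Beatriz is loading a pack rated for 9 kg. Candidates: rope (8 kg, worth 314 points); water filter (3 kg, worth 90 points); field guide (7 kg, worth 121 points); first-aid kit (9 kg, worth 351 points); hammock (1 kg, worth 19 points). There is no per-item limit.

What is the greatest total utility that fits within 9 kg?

Density check — rope 39.25, first-aid kit 39.00, water filter 30.00, hammock 19.00 are the best per kg.
Greedy by ratio would take rope + hammock: 9 kg used, total 333.
Replace rope and hammock with first-aid kit: the trade gains 18 net, giving 351 at 9 kg.

351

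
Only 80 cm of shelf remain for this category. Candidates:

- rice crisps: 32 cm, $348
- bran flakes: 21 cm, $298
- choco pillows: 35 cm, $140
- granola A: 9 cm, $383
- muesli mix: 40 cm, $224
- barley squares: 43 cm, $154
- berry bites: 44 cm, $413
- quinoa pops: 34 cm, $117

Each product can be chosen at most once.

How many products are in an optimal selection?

3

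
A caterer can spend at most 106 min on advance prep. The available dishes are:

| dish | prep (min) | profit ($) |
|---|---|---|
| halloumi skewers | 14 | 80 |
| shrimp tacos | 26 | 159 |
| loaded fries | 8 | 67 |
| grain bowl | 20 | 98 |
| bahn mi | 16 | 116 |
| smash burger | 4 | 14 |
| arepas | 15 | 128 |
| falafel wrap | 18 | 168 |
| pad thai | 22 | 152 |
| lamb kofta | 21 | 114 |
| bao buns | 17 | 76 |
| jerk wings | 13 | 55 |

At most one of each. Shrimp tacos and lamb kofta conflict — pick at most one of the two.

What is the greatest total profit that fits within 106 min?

790

Best packing: shrimp tacos + loaded fries + bahn mi + arepas + falafel wrap + pad thai — 105 min, 790 total.
Every other selection either busts 106 min or breaks a pairing rule or fails to beat 790.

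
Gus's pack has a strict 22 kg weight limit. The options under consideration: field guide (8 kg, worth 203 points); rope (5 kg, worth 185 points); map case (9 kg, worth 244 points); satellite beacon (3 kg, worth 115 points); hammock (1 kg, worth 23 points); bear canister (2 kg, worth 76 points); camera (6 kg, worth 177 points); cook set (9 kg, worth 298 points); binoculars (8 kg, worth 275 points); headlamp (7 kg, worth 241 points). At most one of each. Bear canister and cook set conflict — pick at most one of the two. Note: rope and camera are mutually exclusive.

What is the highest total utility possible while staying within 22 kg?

Density check — satellite beacon 38.33, bear canister 38.00, rope 37.00 are the best per kg.
Greedy by ratio would take rope + satellite beacon + hammock + bear canister + headlamp: 18 kg used, total 640.
Dropping satellite beacon and hammock frees 4 kg; slotting in binoculars (8 kg) lifts the total to 777 at 22 kg.
Every other selection either busts 22 kg or breaks a pairing rule or fails to beat 777.

777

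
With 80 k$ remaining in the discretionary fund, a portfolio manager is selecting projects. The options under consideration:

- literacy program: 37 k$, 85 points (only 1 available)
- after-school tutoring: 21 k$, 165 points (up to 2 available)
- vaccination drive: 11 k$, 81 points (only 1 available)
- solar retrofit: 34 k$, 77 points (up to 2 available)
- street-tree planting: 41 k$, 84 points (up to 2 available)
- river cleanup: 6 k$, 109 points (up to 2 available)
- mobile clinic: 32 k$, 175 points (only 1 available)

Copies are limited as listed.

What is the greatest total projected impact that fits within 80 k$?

639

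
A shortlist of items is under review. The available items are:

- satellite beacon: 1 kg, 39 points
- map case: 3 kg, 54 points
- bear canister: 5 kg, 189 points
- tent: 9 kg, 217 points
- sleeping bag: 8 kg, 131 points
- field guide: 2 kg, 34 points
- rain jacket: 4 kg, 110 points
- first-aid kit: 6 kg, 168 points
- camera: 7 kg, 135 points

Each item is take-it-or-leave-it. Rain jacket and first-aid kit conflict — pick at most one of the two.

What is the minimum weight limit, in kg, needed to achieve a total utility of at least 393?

12

Look for the lowest-weight combination reaching 393.
Taking satellite beacon + bear canister + first-aid kit gives 396 (≥ 393) for 12 kg.
Any bundle with less than 12 kg falls short of 393.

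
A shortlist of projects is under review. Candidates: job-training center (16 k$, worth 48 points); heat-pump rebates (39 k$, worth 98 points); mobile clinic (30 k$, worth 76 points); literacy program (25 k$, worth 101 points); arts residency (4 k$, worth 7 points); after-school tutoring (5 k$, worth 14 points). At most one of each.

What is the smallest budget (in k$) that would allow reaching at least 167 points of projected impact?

50

Minimise k$ subject to total projected impact ≥ 167.
job-training center + literacy program + arts residency + after-school tutoring reaches 170 using 50 k$.
No combination under 50 k$ hits 167.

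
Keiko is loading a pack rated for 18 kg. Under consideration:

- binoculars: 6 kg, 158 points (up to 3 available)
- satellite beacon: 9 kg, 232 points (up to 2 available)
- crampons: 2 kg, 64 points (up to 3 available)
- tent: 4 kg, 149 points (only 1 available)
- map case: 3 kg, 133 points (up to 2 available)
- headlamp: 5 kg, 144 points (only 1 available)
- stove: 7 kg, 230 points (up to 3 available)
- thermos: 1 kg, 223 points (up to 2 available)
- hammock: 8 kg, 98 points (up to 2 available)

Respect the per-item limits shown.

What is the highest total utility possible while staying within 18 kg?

1053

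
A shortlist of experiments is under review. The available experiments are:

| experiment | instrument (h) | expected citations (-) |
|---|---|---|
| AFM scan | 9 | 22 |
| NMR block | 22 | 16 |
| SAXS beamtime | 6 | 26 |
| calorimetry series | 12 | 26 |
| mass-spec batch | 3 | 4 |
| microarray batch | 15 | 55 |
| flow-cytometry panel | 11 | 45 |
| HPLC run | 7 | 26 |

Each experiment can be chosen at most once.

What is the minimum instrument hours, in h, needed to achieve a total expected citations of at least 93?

24

Minimise h subject to total expected citations ≥ 93.
SAXS beamtime + flow-cytometry panel + HPLC run: 97 expected citations at 24 h.
No combination under 24 h hits 93.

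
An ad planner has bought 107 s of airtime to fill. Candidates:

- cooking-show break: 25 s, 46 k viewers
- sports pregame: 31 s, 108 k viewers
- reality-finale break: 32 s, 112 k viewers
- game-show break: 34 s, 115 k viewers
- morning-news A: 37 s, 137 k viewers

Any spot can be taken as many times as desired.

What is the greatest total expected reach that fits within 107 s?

386

Taking reality-finale break + 2×morning-news A: 106 s used, 386 in expected reach.
The spare 1 s is too small for any remaining spot, and no exchange beats 386.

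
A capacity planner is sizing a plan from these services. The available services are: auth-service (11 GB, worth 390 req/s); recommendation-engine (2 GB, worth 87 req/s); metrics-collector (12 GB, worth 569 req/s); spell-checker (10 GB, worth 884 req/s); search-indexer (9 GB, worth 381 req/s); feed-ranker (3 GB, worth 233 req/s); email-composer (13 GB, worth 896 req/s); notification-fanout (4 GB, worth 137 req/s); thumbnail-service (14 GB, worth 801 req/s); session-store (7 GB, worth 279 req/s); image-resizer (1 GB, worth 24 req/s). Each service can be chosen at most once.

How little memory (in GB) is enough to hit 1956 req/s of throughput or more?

Look for the lowest-memory combination reaching 1956.
spell-checker + feed-ranker + email-composer reaches 2013 using 26 GB.
No combination under 26 GB hits 1956.

26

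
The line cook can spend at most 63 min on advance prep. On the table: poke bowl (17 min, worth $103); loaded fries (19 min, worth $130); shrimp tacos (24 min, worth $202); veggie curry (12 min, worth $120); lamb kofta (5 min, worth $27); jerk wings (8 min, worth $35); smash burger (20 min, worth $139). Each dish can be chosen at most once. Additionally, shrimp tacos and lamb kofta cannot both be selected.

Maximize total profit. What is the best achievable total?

Ranking by ratio (profit/min): veggie curry 10.00, shrimp tacos 8.42, smash burger 6.95, loaded fries 6.84.
Taking loaded fries + shrimp tacos + veggie curry + jerk wings: 63 min used, 487 in profit.

487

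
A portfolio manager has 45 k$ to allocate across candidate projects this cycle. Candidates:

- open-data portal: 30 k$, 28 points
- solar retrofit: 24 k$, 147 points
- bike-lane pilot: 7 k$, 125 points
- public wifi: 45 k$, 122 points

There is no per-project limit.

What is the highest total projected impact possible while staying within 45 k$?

750

Density check — bike-lane pilot 17.86, solar retrofit 6.12, public wifi 2.71 are the best per k$.
The ratio ordering already packs tightly: 6×bike-lane pilot, 42 k$, 750.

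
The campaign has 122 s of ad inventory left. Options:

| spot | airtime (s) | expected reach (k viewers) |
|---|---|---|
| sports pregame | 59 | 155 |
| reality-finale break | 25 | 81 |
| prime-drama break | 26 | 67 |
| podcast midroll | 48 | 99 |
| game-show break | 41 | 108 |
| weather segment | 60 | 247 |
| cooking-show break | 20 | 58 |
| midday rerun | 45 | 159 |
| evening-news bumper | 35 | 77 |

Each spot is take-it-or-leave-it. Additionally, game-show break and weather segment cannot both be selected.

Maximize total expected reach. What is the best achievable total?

Density check — weather segment 4.12, midday rerun 3.53, reality-finale break 3.24, cooking-show break 2.90 are the best per s.
Taking weather segment + midday rerun: 105 s used, 406 in expected reach.
That's the maximum — no feasible swap from here does better than 406.

406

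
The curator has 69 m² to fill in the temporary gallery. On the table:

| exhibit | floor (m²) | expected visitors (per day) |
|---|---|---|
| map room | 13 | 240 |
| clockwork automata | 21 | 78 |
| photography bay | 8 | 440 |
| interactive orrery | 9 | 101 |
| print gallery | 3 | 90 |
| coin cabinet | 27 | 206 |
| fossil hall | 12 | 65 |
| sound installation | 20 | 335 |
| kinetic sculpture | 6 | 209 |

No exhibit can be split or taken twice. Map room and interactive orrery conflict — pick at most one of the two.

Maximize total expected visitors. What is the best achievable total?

Best packing: map room + photography bay + print gallery + fossil hall + sound installation + kinetic sculpture — 62 m², 1379 total.

1379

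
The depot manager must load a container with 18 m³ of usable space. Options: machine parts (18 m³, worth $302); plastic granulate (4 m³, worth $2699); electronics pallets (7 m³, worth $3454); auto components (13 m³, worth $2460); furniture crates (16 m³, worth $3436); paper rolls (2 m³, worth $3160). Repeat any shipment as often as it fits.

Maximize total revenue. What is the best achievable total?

Best packing: 9×paper rolls — 18 m³, 28440 total.
Nothing else within 18 m³ beats 28440.

28440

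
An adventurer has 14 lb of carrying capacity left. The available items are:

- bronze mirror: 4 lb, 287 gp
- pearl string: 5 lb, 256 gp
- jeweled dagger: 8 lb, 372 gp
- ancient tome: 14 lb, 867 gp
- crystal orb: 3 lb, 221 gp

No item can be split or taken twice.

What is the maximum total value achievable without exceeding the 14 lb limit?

867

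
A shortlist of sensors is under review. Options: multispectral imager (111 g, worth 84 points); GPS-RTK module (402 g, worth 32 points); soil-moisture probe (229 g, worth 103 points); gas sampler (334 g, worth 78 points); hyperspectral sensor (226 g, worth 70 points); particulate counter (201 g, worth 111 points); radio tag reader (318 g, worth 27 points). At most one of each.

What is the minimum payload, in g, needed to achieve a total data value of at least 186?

312

Need the lightest bundle worth ≥ 186.
Taking multispectral imager + particulate counter gives 195 (≥ 186) for 312 g.
Below 312 g the best achievable stays under 186.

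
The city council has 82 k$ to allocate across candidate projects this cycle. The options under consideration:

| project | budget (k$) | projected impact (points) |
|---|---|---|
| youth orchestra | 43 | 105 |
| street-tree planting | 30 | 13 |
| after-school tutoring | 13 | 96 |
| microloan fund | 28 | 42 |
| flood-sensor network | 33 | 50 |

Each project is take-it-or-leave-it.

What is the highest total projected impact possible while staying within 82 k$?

Density check — after-school tutoring 7.38, youth orchestra 2.44, flood-sensor network 1.52 are the best per k$.
The ratio ordering already packs tightly: youth orchestra + after-school tutoring, 56 k$, 201.
Every other selection either busts 82 k$ or fails to beat 201.

201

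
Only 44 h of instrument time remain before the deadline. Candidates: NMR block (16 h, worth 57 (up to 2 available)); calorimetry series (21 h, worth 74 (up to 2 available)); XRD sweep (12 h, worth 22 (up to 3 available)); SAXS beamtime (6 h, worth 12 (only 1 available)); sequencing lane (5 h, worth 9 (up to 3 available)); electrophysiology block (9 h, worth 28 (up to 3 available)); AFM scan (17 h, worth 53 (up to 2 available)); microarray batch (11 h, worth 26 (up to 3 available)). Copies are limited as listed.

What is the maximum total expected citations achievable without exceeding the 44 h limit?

148

The ratio heuristic lands on 2×NMR block + electrophysiology block (142) but leaves 3 h idle.
Replace 2×NMR block and electrophysiology block with 2×calorimetry series: the trade gains 6 net, giving 148 at 42 h.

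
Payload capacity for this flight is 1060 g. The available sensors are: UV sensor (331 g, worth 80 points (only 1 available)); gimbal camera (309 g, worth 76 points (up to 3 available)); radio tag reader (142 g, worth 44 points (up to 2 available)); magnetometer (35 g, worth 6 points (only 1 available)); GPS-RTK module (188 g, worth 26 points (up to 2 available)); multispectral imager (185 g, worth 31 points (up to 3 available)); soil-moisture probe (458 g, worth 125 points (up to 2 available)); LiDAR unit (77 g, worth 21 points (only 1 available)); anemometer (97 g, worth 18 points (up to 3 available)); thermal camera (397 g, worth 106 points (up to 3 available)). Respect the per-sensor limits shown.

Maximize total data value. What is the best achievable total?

Greedy by ratio would take 2×radio tag reader + magnetometer + soil-moisture probe + LiDAR unit + 2×anemometer: 1048 g used, total 276.
Using the slack differently, radio tag reader + 2×soil-moisture probe comes to 294 at 1058 g.
The spare 2 g is too small for any remaining sensor, and no exchange beats 294.

294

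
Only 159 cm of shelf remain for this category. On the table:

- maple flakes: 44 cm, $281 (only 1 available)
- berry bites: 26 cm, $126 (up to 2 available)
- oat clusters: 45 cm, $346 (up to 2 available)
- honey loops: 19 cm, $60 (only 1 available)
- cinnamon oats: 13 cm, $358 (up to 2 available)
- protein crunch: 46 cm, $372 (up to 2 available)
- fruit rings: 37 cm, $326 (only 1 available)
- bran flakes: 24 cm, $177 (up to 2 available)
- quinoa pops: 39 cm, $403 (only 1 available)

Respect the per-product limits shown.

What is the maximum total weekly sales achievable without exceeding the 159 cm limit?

1863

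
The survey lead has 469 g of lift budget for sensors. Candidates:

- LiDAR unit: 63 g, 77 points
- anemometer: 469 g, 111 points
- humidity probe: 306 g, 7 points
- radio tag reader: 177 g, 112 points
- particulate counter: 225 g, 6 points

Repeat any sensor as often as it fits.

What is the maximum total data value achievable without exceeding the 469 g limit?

By data value per g: LiDAR unit 1.22, radio tag reader 0.63, anemometer 0.24, particulate counter 0.03 lead.
The ratio ordering already packs tightly: 7×LiDAR unit, 441 g, 539.
Every other selection either busts 469 g or fails to beat 539.

539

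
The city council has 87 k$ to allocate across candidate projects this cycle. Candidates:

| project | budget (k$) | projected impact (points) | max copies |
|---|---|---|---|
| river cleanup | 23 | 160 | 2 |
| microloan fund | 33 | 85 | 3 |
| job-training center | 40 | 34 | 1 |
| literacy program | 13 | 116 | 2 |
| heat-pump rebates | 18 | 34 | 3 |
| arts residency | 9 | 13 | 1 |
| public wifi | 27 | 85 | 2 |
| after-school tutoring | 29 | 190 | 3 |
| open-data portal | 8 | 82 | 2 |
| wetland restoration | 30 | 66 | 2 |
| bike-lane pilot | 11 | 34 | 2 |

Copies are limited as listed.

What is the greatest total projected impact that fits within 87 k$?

664

A density-first pass picks river cleanup + 2×literacy program + 2×open-data portal + 2×bike-lane pilot — 624 at 87 k$.
Dropping open-data portal and 2×bike-lane pilot frees 30 k$; slotting in after-school tutoring (29 k$) lifts the total to 664 at 86 k$.
Nothing else within 87 k$ beats 664.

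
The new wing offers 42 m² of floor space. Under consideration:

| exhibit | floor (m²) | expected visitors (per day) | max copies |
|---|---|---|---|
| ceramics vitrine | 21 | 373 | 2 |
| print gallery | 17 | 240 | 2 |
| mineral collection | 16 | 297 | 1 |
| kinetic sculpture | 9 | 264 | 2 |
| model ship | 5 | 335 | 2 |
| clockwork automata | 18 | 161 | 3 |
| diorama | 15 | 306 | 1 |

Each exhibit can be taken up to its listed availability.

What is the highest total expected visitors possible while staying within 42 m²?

By expected visitors per m²: model ship 67.00, kinetic sculpture 29.33, diorama 20.40, mineral collection 18.56 lead.
Taking the top-ratio exhibits first gives 2×kinetic sculpture + 2×model ship for 1198 (28 m²).
Replace kinetic sculpture with ceramics vitrine: the trade gains 109 net, giving 1307 at 40 m².
The spare 2 m² is too small for any remaining exhibit, and no exchange beats 1307.

1307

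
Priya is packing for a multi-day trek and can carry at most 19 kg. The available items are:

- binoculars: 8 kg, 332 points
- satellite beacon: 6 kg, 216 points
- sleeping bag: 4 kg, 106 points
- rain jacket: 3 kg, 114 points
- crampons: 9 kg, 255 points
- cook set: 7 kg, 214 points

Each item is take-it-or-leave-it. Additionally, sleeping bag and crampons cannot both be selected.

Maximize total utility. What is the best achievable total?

662

By utility per kg: binoculars 41.50, rain jacket 38.00, satellite beacon 36.00 lead.
The ratio ordering already packs tightly: binoculars + satellite beacon + rain jacket, 17 kg, 662.
No other feasible combination exceeds 662.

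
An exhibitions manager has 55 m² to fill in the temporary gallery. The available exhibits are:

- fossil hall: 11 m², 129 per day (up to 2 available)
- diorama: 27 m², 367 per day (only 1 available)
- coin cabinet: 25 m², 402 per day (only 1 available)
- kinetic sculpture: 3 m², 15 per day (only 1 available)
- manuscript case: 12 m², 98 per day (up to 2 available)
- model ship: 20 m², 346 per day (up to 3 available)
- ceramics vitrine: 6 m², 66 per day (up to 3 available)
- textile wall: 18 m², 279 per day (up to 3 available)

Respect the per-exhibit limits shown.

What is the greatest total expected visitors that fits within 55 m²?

839

Filling by ratio: fossil hall + kinetic sculpture + 2×model ship for 836, with 1 m² left unused.
The 11 m² tied up in fossil hall is better spent on 2×ceramics vitrine — total rises to 839 (55 m²).
Nothing else within 55 m² beats 839.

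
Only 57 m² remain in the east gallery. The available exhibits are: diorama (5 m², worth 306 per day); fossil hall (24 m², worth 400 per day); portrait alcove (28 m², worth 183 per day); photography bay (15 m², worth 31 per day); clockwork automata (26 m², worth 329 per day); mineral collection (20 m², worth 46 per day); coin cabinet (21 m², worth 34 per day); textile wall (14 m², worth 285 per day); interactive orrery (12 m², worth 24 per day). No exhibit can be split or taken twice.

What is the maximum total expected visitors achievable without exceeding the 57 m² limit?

1035

Filling by ratio: diorama + fossil hall + textile wall + interactive orrery for 1015, with 2 m² left unused.
Replace textile wall and interactive orrery with clockwork automata: the trade gains 20 net, giving 1035 at 55 m².
The closest alternative, diorama + fossil hall + textile wall + interactive orrery, reaches only 1015.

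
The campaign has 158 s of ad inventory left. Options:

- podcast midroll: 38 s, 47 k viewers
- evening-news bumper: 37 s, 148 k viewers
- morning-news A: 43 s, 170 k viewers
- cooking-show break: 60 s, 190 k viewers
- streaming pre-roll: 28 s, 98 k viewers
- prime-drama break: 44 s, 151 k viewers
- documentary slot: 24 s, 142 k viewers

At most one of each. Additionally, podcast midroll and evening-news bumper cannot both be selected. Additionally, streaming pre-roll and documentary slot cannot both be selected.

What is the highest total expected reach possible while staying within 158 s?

611

Evening-news bumper + morning-news A + prime-drama break + documentary slot uses 148 of the 158 s and totals 611.
Nothing else feasible within 158 s beats 611.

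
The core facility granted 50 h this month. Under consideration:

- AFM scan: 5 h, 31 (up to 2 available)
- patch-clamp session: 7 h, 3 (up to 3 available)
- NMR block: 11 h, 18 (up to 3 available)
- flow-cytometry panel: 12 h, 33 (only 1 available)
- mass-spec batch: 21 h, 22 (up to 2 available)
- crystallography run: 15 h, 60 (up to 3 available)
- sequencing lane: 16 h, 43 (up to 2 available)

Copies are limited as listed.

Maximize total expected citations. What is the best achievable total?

211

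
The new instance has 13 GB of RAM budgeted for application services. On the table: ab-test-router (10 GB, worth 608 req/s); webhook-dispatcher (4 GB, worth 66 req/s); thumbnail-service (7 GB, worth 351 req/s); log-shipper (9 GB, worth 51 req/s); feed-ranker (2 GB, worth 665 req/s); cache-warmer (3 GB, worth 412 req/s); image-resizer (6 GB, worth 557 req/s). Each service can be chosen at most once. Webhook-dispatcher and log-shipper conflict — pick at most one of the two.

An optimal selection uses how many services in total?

3

The maximum throughput within 13 GB is 1634.
For example feed-ranker + cache-warmer + image-resizer achieves it, using 11 GB.
All optima have 3 services.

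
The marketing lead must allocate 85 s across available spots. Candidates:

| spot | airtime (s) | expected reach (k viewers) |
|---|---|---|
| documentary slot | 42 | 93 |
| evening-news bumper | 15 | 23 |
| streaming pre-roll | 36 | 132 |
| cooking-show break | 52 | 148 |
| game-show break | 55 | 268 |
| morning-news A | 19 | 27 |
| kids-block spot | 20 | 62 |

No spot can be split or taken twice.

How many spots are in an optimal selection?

2

The maximum expected reach within 85 s is 330.
game-show break + kids-block spot hits 330 at 75 s.
Any selection reaching 330 contains exactly 2 spots.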